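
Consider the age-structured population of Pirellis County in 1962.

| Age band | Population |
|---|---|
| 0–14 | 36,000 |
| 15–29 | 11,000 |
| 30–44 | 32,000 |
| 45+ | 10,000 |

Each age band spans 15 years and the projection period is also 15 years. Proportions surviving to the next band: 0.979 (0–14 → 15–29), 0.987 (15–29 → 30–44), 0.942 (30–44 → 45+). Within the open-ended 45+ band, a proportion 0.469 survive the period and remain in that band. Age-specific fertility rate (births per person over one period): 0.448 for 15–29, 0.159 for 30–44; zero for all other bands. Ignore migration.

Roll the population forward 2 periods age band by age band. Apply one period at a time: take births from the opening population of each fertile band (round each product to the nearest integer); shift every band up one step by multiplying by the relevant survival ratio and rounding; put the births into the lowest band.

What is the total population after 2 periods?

Call the bands 1 to 4, youngest first.
— Period 1 —
Births: 11000 × 0.448 = 4928  |  32000 × 0.159 = 5088 → 10016
Band 2: 36000 × 0.979 = 35244
Band 3: 11000 × 0.987 = 10857
Band 4: 32000 × 0.942 + 10000 × 0.469 = 30144 + 4690 = 34834
Population now: 0–14=10016, 15–29=35244, 30–44=10857, 45+=34834
— Period 2 —
Births: 35244 × 0.448 = 15789  |  10857 × 0.159 = 1726 → 17515
Band 2: 10016 × 0.979 = 9806
Band 3: 35244 × 0.987 = 34786
Band 4: 10857 × 0.942 + 34834 × 0.469 = 10227 + 16337 = 26564
Population now: 0–14=17515, 15–29=9806, 30–44=34786, 45+=26564
Total after period 2: 17515 + 9806 + 34786 + 26564 = 88671

88671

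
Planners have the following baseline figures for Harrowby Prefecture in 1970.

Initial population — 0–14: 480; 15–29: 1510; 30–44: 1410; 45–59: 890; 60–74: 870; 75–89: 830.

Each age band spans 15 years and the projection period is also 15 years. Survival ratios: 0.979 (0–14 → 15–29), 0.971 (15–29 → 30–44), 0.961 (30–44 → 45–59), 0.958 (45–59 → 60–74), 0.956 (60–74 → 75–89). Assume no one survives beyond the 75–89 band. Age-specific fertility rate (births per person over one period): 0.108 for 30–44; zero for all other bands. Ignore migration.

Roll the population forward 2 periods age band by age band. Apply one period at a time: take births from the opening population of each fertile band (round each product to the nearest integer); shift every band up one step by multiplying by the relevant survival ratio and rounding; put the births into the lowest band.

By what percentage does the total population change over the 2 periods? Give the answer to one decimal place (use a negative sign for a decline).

— Period 1 —
Births: 1410 × 0.108 = 152
15–29: 480 × 0.979 = 470
30–44: 1510 × 0.971 = 1466
45–59: 1410 × 0.961 = 1355
60–74: 890 × 0.958 = 853
75–89: 870 × 0.956 = 832
→ [152, 470, 1466, 1355, 853, 832]
— Period 2 —
Births: 1466 × 0.108 = 158
15–29: 152 × 0.979 = 149
30–44: 470 × 0.971 = 456
45–59: 1466 × 0.961 = 1409
60–74: 1355 × 0.958 = 1298
75–89: 853 × 0.956 = 815
→ [158, 149, 456, 1409, 1298, 815]
Total: 5990 → 4285; change = -1705; percentage change = -28.5%

-28.5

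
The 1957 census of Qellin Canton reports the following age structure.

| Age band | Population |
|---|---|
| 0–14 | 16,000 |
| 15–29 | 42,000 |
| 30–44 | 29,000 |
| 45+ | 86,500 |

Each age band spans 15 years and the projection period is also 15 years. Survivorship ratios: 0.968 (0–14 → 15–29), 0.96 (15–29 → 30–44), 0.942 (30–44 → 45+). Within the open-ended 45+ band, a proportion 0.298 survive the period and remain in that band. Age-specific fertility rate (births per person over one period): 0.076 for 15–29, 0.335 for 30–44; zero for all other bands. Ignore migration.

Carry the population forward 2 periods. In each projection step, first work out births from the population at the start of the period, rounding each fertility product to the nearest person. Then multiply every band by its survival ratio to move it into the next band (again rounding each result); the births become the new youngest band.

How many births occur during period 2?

Period 1:
Births: 42000 × 0.076 = 3192, 29000 × 0.335 = 9715 → 12907
15–29: 16000 × 0.968 = 15488
30–44: 42000 × 0.96 = 40320
45+: 29000 × 0.942 + 86500 × 0.298 = 27318 + 25777 = 53095
→ [12907, 15488, 40320, 53095]
Period 2:
Births: 15488 × 0.076 = 1177, 40320 × 0.335 = 13507 → 14684
15–29: 12907 × 0.968 = 12494
30–44: 15488 × 0.96 = 14868
45+: 40320 × 0.942 + 53095 × 0.298 = 37981 + 15822 = 53803
→ [14684, 12494, 14868, 53803]

14684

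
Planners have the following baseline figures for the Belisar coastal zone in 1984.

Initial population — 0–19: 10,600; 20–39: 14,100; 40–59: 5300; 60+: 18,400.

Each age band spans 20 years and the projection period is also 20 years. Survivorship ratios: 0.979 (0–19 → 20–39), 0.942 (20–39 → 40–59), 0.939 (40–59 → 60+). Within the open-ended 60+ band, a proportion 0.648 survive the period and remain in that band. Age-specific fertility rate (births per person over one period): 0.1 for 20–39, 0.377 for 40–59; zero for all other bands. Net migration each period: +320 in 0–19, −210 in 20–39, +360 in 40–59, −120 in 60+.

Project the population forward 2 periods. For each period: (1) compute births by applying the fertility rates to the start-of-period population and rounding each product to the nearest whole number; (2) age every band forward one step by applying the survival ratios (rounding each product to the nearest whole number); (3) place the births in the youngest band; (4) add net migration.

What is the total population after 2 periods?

(Groups numbered youngest = 1 to oldest = 4.)
Period 1.
Births: 14100 × 0.1 = 1410  |  5300 × 0.377 = 1998 → 3408
Group 2: 10600 × 0.979 = 10377
Group 3: 14100 × 0.942 = 13282
Group 4: 5300 × 0.939 + 18400 × 0.648 = 4977 + 11923 = 16900
Net migration: Group 1 + 320 → 3728; Group 2 − 210 → 10167; Group 3 + 360 → 13642; Group 4 − 120 → 16780
Population now: 0–19=3728, 20–39=10167, 40–59=13642, 60+=16780
Period 2.
Births: 10167 × 0.1 = 1017  |  13642 × 0.377 = 5143 → 6160
Group 2: 3728 × 0.979 = 3650
Group 3: 10167 × 0.942 = 9577
Group 4: 13642 × 0.939 + 16780 × 0.648 = 12810 + 10873 = 23683
Net migration: Group 1 + 320 → 6480; Group 2 − 210 → 3440; Group 3 + 360 → 9937; Group 4 − 120 → 23563
Population now: 0–19=6480, 20–39=3440, 40–59=9937, 60+=23563
Total after period 2: 6480 + 3440 + 9937 + 23563 = 43420

43420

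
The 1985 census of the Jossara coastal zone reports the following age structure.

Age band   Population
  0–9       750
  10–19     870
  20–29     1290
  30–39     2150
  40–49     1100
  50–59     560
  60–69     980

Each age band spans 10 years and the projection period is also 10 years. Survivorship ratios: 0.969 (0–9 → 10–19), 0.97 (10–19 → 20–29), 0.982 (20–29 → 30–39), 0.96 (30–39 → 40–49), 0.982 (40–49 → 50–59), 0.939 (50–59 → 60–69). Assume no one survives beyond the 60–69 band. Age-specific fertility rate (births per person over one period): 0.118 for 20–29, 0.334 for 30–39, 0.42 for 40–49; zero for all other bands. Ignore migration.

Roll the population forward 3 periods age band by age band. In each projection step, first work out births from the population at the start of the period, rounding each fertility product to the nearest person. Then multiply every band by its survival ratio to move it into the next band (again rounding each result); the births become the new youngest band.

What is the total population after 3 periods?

8055

Call the groups 1 to 7, youngest first.
[period 1]
Births: 1290 × 0.118 = 152  |  2150 × 0.334 = 718  |  1100 × 0.42 = 462 ⇒ total 1332
Group 2: 750 × 0.969 = 727
Group 3: 870 × 0.97 = 844
Group 4: 1290 × 0.982 = 1267
Group 5: 2150 × 0.96 = 2064
Group 6: 1100 × 0.982 = 1080
Group 7: 560 × 0.939 = 526
→ [1332, 727, 844, 1267, 2064, 1080, 526]
[period 2]
Births: 844 × 0.118 = 100  |  1267 × 0.334 = 423  |  2064 × 0.42 = 867 ⇒ total 1390
Group 2: 1332 × 0.969 = 1291
Group 3: 727 × 0.97 = 705
Group 4: 844 × 0.982 = 829
Group 5: 1267 × 0.96 = 1216
Group 6: 2064 × 0.982 = 2027
Group 7: 1080 × 0.939 = 1014
→ [1390, 1291, 705, 829, 1216, 2027, 1014]
[period 3]
Births: 705 × 0.118 = 83  |  829 × 0.334 = 277  |  1216 × 0.42 = 511 ⇒ total 871
Group 2: 1390 × 0.969 = 1347
Group 3: 1291 × 0.97 = 1252
Group 4: 705 × 0.982 = 692
Group 5: 829 × 0.96 = 796
Group 6: 1216 × 0.982 = 1194
Group 7: 2027 × 0.939 = 1903
→ [871, 1347, 1252, 692, 796, 1194, 1903]
Total after period 3: 871 + 1347 + 1252 + 692 + 796 + 1194 + 1903 = 8055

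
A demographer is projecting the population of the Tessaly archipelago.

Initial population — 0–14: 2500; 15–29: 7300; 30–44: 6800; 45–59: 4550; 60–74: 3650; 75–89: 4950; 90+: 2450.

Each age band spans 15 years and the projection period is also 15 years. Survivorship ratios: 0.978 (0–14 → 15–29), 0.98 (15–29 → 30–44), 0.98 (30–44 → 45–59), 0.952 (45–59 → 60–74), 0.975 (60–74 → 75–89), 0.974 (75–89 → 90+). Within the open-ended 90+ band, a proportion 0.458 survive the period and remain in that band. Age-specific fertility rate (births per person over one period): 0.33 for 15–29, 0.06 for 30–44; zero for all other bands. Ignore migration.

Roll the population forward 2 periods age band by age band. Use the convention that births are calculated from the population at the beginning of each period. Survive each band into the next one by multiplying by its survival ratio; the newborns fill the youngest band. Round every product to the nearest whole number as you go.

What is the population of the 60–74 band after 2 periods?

[period 1]
Births: 7300 * 0.33 = 2409, 6800 * 0.06 = 408 — total 2817
15–29: 2500 * 0.978 = 2445
30–44: 7300 * 0.98 = 7154
45–59: 6800 * 0.98 = 6664
60–74: 4550 * 0.952 = 4332
75–89: 3650 * 0.975 = 3559
90+: 4950 * 0.974 + 2450 * 0.458 = 4821 + 1122 = 5943
End of period: [2817, 2445, 7154, 6664, 4332, 3559, 5943]
[period 2]
Births: 2445 * 0.33 = 807, 7154 * 0.06 = 429 — total 1236
15–29: 2817 * 0.978 = 2755
30–44: 2445 * 0.98 = 2396
45–59: 7154 * 0.98 = 7011
60–74: 6664 * 0.952 = 6344
75–89: 4332 * 0.975 = 4224
90+: 3559 * 0.974 + 5943 * 0.458 = 3466 + 2722 = 6188
End of period: [1236, 2755, 2396, 7011, 6344, 4224, 6188]

6344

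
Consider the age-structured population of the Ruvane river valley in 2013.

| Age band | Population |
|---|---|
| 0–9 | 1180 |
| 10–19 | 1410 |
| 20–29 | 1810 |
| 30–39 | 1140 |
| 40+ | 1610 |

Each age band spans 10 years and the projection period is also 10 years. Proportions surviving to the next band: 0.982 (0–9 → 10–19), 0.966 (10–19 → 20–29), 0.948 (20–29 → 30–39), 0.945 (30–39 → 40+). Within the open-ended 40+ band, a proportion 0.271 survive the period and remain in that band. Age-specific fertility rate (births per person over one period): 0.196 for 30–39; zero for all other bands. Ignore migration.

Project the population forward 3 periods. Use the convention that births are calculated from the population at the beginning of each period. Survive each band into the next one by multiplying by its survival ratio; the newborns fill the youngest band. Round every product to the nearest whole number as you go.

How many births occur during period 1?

Period 1.
Births: 1140 * 0.196 = 223
10–19: 1180 * 0.982 = 1159
20–29: 1410 * 0.966 = 1362
30–39: 1810 * 0.948 = 1716
40+: 1140 * 0.945 + 1610 * 0.271 = 1077 + 436 = 1513
Population now: 0–9=223, 10–19=1159, 20–29=1362, 30–39=1716, 40+=1513

223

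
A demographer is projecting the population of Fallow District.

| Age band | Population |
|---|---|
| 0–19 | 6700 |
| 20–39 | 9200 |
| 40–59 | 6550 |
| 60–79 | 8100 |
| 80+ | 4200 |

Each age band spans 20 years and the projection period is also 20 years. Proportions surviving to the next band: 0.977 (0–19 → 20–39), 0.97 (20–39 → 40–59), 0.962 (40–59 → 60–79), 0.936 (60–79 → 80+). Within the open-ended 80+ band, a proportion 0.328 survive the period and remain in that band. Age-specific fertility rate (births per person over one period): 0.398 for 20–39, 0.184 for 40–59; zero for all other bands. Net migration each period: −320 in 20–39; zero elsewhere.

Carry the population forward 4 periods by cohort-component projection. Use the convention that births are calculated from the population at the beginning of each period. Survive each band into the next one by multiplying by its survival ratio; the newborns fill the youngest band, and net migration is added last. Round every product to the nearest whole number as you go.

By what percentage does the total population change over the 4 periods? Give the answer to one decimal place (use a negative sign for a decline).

Let group 1 be 0–19 through group 5 = 80+.
Period 1.
Births: 9200 × 0.398 = 3662  |  6550 × 0.184 = 1205 ⇒ total 4867
Group 2: 6700 × 0.977 = 6546
Group 3: 9200 × 0.97 = 8924
Group 4: 6550 × 0.962 = 6301
Group 5: 8100 × 0.936 + 4200 × 0.328 = 7582 + 1378 = 8960
Net migration: Group 2 − 320 → 6226
→ [4867, 6226, 8924, 6301, 8960]
Period 2.
Births: 6226 × 0.398 = 2478  |  8924 × 0.184 = 1642 ⇒ total 4120
Group 2: 4867 × 0.977 = 4755
Group 3: 6226 × 0.97 = 6039
Group 4: 8924 × 0.962 = 8585
Group 5: 6301 × 0.936 + 8960 × 0.328 = 5898 + 2939 = 8837
Net migration: Group 2 − 320 → 4435
→ [4120, 4435, 6039, 8585, 8837]
Period 3.
Births: 4435 × 0.398 = 1765  |  6039 × 0.184 = 1111 ⇒ total 2876
Group 2: 4120 × 0.977 = 4025
Group 3: 4435 × 0.97 = 4302
Group 4: 6039 × 0.962 = 5810
Group 5: 8585 × 0.936 + 8837 × 0.328 = 8036 + 2899 = 10935
Net migration: Group 2 − 320 → 3705
→ [2876, 3705, 4302, 5810, 10935]
Period 4.
Births: 3705 × 0.398 = 1475  |  4302 × 0.184 = 792 ⇒ total 2267
Group 2: 2876 × 0.977 = 2810
Group 3: 3705 × 0.97 = 3594
Group 4: 4302 × 0.962 = 4139
Group 5: 5810 × 0.936 + 10935 × 0.328 = 5438 + 3587 = 9025
Net migration: Group 2 − 320 → 2490
→ [2267, 2490, 3594, 4139, 9025]
Total: 34750 → 21515; change = -13235; percentage change = -38.1%

-38.1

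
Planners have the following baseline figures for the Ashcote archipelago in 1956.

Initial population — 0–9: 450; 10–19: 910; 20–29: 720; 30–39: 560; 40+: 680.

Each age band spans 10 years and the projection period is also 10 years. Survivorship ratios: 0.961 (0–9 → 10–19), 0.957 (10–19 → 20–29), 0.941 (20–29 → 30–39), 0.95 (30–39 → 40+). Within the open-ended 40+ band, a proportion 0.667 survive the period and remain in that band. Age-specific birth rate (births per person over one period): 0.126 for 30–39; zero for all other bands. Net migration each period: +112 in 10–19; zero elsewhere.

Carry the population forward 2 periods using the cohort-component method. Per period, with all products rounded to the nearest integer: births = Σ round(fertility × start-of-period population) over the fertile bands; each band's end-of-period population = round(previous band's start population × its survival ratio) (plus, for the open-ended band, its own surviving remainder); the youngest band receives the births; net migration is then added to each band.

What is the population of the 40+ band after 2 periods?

1302

Period 1.
Births: 560 * 0.126 = 71
10–19: 450 * 0.961 = 432
20–29: 910 * 0.957 = 871
30–39: 720 * 0.941 = 678
40+: 560 * 0.95 + 680 * 0.667 = 532 + 454 = 986
Net migration: 10–19 + 112 → 544
End of period: [71, 544, 871, 678, 986]
Period 2.
Births: 678 * 0.126 = 85
10–19: 71 * 0.961 = 68
20–29: 544 * 0.957 = 521
30–39: 871 * 0.941 = 820
40+: 678 * 0.95 + 986 * 0.667 = 644 + 658 = 1302
Net migration: 10–19 + 112 → 180
End of period: [85, 180, 521, 820, 1302]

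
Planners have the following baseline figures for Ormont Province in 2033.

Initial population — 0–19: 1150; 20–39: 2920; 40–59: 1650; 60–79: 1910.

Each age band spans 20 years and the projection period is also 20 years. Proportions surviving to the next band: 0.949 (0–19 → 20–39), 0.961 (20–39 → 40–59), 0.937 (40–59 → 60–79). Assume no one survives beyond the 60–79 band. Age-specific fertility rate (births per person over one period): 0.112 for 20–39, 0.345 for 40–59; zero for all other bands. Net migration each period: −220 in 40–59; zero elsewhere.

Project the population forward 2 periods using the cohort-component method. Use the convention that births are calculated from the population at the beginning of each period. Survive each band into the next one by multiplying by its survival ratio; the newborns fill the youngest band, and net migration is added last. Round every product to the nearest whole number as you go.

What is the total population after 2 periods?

Period 1:
Births: 2920 × 0.112 = 327 ; 1650 × 0.345 = 569 → total 896
20–39: 1150 × 0.949 = 1091
40–59: 2920 × 0.961 = 2806
60–79: 1650 × 0.937 = 1546
Net migration: 40–59 − 220 → 2586
→ [896, 1091, 2586, 1546]
Period 2:
Births: 1091 × 0.112 = 122 ; 2586 × 0.345 = 892 → total 1014
20–39: 896 × 0.949 = 850
40–59: 1091 × 0.961 = 1048
60–79: 2586 × 0.937 = 2423
Net migration: 40–59 − 220 → 828
→ [1014, 850, 828, 2423]
Total after period 2: 1014 + 850 + 828 + 2423 = 5115

5115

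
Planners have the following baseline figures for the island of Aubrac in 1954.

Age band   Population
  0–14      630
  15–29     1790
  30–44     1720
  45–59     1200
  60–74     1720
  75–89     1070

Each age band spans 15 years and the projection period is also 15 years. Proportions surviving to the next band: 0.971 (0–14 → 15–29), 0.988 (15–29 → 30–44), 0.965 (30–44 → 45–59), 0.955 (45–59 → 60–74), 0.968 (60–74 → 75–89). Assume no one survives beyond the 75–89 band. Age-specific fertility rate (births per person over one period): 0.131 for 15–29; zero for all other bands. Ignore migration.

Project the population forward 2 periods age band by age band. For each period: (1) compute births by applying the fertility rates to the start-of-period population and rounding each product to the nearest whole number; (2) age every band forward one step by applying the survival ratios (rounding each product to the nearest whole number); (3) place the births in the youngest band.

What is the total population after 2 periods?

5313

Period 1.
Births: 1790 × 0.131 = 234
15–29: 630 × 0.971 = 612
30–44: 1790 × 0.988 = 1769
45–59: 1720 × 0.965 = 1660
60–74: 1200 × 0.955 = 1146
75–89: 1720 × 0.968 = 1665
Giving 234 / 612 / 1769 / 1660 / 1146 / 1665.
Period 2.
Births: 612 × 0.131 = 80
15–29: 234 × 0.971 = 227
30–44: 612 × 0.988 = 605
45–59: 1769 × 0.965 = 1707
60–74: 1660 × 0.955 = 1585
75–89: 1146 × 0.968 = 1109
Giving 80 / 227 / 605 / 1707 / 1585 / 1109.
Total after period 2: 80 + 227 + 605 + 1707 + 1585 + 1109 = 5313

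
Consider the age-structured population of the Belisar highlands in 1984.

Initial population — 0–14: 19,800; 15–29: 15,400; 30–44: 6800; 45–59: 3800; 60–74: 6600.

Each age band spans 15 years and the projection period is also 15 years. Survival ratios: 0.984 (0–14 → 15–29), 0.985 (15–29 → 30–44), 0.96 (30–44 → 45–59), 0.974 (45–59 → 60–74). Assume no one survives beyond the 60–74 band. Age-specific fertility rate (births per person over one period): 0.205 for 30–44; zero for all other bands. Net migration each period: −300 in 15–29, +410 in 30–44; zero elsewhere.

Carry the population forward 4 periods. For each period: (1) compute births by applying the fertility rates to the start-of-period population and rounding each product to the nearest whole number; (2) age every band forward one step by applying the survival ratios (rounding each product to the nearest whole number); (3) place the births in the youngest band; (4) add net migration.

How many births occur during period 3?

3958

— Period 1 —
Births: 6800 * 0.205 = 1394
15–29: 19800 * 0.984 = 19483
30–44: 15400 * 0.985 = 15169
45–59: 6800 * 0.96 = 6528
60–74: 3800 * 0.974 = 3701
Net migration: 15–29 − 300 → 19183; 30–44 + 410 → 15579
Population now: 0–14=1394, 15–29=19183, 30–44=15579, 45–59=6528, 60–74=3701
— Period 2 —
Births: 15579 * 0.205 = 3194
15–29: 1394 * 0.984 = 1372
30–44: 19183 * 0.985 = 18895
45–59: 15579 * 0.96 = 14956
60–74: 6528 * 0.974 = 6358
Net migration: 15–29 − 300 → 1072; 30–44 + 410 → 19305
Population now: 0–14=3194, 15–29=1072, 30–44=19305, 45–59=14956, 60–74=6358
— Period 3 —
Births: 19305 * 0.205 = 3958
15–29: 3194 * 0.984 = 3143
30–44: 1072 * 0.985 = 1056
45–59: 19305 * 0.96 = 18533
60–74: 14956 * 0.974 = 14567
Net migration: 15–29 − 300 → 2843; 30–44 + 410 → 1466
Population now: 0–14=3958, 15–29=2843, 30–44=1466, 45–59=18533, 60–74=14567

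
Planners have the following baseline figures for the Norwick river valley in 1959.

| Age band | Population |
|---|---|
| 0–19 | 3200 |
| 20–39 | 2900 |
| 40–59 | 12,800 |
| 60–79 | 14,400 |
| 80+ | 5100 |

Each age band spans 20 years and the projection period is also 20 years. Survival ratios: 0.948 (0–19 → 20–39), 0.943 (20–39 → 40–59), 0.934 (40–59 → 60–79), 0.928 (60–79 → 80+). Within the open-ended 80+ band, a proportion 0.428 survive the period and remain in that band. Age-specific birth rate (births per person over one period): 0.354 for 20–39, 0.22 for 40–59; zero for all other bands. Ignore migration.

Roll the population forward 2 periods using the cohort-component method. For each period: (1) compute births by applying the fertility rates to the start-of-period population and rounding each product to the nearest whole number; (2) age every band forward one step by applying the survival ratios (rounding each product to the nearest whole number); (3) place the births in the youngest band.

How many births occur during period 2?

— Period 1 —
Births: 2900 × 0.354 = 1027 ; 12800 × 0.22 = 2816 → 3843
20–39: 3200 × 0.948 = 3034
40–59: 2900 × 0.943 = 2735
60–79: 12800 × 0.934 = 11955
80+: 14400 × 0.928 + 5100 × 0.428 = 13363 + 2183 = 15546
→ [3843, 3034, 2735, 11955, 15546]
— Period 2 —
Births: 3034 × 0.354 = 1074 ; 2735 × 0.22 = 602 → 1676
20–39: 3843 × 0.948 = 3643
40–59: 3034 × 0.943 = 2861
60–79: 2735 × 0.934 = 2554
80+: 11955 × 0.928 + 15546 × 0.428 = 11094 + 6654 = 17748
→ [1676, 3643, 2861, 2554, 17748]

1676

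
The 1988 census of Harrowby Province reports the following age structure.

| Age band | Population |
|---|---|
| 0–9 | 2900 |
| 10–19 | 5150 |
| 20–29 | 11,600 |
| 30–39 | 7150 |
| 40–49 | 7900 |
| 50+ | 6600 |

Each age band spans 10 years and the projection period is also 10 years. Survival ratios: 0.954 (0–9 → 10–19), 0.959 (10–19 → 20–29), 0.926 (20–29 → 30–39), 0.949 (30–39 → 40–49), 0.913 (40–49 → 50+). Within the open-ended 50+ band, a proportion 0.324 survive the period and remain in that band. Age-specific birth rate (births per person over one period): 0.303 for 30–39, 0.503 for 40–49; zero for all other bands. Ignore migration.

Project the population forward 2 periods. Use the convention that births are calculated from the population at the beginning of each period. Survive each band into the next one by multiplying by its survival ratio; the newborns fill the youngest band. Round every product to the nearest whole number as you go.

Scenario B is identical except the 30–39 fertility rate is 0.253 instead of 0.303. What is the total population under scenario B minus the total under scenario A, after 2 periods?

-878

[period 1]
Births: 7150 × 0.303 = 2166  |  7900 × 0.503 = 3974 → 6140
10–19: 2900 × 0.954 = 2767
20–29: 5150 × 0.959 = 4939
30–39: 11600 × 0.926 = 10742
40–49: 7150 × 0.949 = 6785
50+: 7900 × 0.913 + 6600 × 0.324 = 7213 + 2138 = 9351
Population now: 0–9=6140, 10–19=2767, 20–29=4939, 30–39=10742, 40–49=6785, 50+=9351
[period 2]
Births: 10742 × 0.303 = 3255  |  6785 × 0.503 = 3413 → 6668
10–19: 6140 × 0.954 = 5858
20–29: 2767 × 0.959 = 2654
30–39: 4939 × 0.926 = 4574
40–49: 10742 × 0.949 = 10194
50+: 6785 × 0.913 + 9351 × 0.324 = 6195 + 3030 = 9225
Population now: 0–9=6668, 10–19=5858, 20–29=2654, 30–39=4574, 40–49=10194, 50+=9225
Scenario A total after 2 periods: 39173
Scenario B projection —
[period 1]
Births: 7150 × 0.253 = 1809  |  7900 × 0.503 = 3974 → 5783
10–19: 2900 × 0.954 = 2767
20–29: 5150 × 0.959 = 4939
30–39: 11600 × 0.926 = 10742
40–49: 7150 × 0.949 = 6785
50+: 7900 × 0.913 + 6600 × 0.324 = 7213 + 2138 = 9351
Population now: 0–9=5783, 10–19=2767, 20–29=4939, 30–39=10742, 40–49=6785, 50+=9351
[period 2]
Births: 10742 × 0.253 = 2718  |  6785 × 0.503 = 3413 → 6131
10–19: 5783 × 0.954 = 5517
20–29: 2767 × 0.959 = 2654
30–39: 4939 × 0.926 = 4574
40–49: 10742 × 0.949 = 10194
50+: 6785 × 0.913 + 9351 × 0.324 = 6195 + 3030 = 9225
Population now: 0–9=6131, 10–19=5517, 20–29=2654, 30–39=4574, 40–49=10194, 50+=9225
Scenario B total after 2 periods: 38295
Difference B − A = 38295 − 39173 = -878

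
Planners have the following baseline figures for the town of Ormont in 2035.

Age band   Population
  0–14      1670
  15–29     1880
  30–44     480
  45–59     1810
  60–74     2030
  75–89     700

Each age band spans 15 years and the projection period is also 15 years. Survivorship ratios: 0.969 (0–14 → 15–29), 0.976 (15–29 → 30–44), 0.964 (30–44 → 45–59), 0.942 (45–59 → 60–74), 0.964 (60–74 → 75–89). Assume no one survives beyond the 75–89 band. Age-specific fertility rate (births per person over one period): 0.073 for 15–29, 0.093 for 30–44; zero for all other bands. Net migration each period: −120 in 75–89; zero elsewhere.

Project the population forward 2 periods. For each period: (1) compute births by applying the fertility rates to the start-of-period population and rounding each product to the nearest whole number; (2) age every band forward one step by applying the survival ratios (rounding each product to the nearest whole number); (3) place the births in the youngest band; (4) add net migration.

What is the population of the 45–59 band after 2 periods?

(Bands numbered youngest = 1 to oldest = 6.)
Period 1:
Births: 1880 × 0.073 = 137 ; 480 × 0.093 = 45 → 182
Band 2: 1670 × 0.969 = 1618
Band 3: 1880 × 0.976 = 1835
Band 4: 480 × 0.964 = 463
Band 5: 1810 × 0.942 = 1705
Band 6: 2030 × 0.964 = 1957
Net migration: Band 6 − 120 → 1837
Population now: 0–14=182, 15–29=1618, 30–44=1835, 45–59=463, 60–74=1705, 75–89=1837
Period 2:
Births: 1618 × 0.073 = 118 ; 1835 × 0.093 = 171 → 289
Band 2: 182 × 0.969 = 176
Band 3: 1618 × 0.976 = 1579
Band 4: 1835 × 0.964 = 1769
Band 5: 463 × 0.942 = 436
Band 6: 1705 × 0.964 = 1644
Net migration: Band 6 − 120 → 1524
Population now: 0–14=289, 15–29=176, 30–44=1579, 45–59=1769, 60–74=436, 75–89=1524

1769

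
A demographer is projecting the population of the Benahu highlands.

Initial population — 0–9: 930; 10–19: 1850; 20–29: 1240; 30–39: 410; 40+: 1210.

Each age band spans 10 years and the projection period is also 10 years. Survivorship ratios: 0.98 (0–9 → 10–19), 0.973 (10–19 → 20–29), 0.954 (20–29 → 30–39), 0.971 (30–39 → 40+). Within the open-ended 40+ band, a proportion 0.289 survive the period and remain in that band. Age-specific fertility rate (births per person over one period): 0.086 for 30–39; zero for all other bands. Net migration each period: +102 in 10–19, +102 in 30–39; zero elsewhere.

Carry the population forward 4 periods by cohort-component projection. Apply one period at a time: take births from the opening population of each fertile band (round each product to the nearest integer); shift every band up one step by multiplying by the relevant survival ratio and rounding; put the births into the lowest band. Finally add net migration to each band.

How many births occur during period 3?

156

Call the bands 1 to 5, youngest first.
— Period 1 —
Births: 410 * 0.086 = 35
Band 2: 930 * 0.98 = 911
Band 3: 1850 * 0.973 = 1800
Band 4: 1240 * 0.954 = 1183
Band 5: 410 * 0.971 + 1210 * 0.289 = 398 + 350 = 748
Net migration: Band 2 + 102 → 1013; Band 4 + 102 → 1285
Giving 35 / 1013 / 1800 / 1285 / 748.
— Period 2 —
Births: 1285 * 0.086 = 111
Band 2: 35 * 0.98 = 34
Band 3: 1013 * 0.973 = 986
Band 4: 1800 * 0.954 = 1717
Band 5: 1285 * 0.971 + 748 * 0.289 = 1248 + 216 = 1464
Net migration: Band 2 + 102 → 136; Band 4 + 102 → 1819
Giving 111 / 136 / 986 / 1819 / 1464.
— Period 3 —
Births: 1819 * 0.086 = 156
Band 2: 111 * 0.98 = 109
Band 3: 136 * 0.973 = 132
Band 4: 986 * 0.954 = 941
Band 5: 1819 * 0.971 + 1464 * 0.289 = 1766 + 423 = 2189
Net migration: Band 2 + 102 → 211; Band 4 + 102 → 1043
Giving 156 / 211 / 132 / 1043 / 2189.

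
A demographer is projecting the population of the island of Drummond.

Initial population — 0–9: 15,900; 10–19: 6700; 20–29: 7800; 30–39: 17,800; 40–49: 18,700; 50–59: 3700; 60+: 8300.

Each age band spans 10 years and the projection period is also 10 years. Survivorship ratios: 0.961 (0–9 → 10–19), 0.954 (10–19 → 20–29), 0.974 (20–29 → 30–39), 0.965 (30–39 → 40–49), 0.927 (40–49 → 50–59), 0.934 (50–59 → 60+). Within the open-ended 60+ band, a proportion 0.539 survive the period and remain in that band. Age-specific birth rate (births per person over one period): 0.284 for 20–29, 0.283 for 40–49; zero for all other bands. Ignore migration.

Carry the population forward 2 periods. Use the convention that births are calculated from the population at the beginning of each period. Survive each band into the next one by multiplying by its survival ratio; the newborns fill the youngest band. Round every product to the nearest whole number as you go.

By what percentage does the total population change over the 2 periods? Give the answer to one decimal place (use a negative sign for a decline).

— Period 1 —
Births: 7800 × 0.284 = 2215  |  18700 × 0.283 = 5292 → total 7507
10–19: 15900 × 0.961 = 15280
20–29: 6700 × 0.954 = 6392
30–39: 7800 × 0.974 = 7597
40–49: 17800 × 0.965 = 17177
50–59: 18700 × 0.927 = 17335
60+: 3700 × 0.934 + 8300 × 0.539 = 3456 + 4474 = 7930
Giving 7507 / 15280 / 6392 / 7597 / 17177 / 17335 / 7930.
— Period 2 —
Births: 6392 × 0.284 = 1815  |  17177 × 0.283 = 4861 → total 6676
10–19: 7507 × 0.961 = 7214
20–29: 15280 × 0.954 = 14577
30–39: 6392 × 0.974 = 6226
40–49: 7597 × 0.965 = 7331
50–59: 17177 × 0.927 = 15923
60+: 17335 × 0.934 + 7930 × 0.539 = 16191 + 4274 = 20465
Giving 6676 / 7214 / 14577 / 6226 / 7331 / 15923 / 20465.
Total: 78900 → 78412; change = -488; percentage change = -0.6%

-0.6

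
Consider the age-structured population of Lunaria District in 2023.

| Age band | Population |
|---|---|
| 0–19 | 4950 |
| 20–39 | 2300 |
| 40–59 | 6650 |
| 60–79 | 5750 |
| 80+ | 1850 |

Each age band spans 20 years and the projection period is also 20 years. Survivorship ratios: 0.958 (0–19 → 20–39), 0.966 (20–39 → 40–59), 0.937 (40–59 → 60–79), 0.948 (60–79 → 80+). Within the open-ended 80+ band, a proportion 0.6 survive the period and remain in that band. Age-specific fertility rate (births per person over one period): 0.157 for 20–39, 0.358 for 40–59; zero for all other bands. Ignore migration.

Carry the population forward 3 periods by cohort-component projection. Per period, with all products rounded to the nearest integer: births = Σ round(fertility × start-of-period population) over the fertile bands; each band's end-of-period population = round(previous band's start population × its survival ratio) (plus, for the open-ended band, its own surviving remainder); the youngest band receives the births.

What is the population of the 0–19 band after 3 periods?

2052

Period 1:
Births: 2300 × 0.157 = 361, 6650 × 0.358 = 2381 → total 2742
20–39: 4950 × 0.958 = 4742
40–59: 2300 × 0.966 = 2222
60–79: 6650 × 0.937 = 6231
80+: 5750 × 0.948 + 1850 × 0.6 = 5451 + 1110 = 6561
Giving 2742 / 4742 / 2222 / 6231 / 6561.
Period 2:
Births: 4742 × 0.157 = 744, 2222 × 0.358 = 795 → total 1539
20–39: 2742 × 0.958 = 2627
40–59: 4742 × 0.966 = 4581
60–79: 2222 × 0.937 = 2082
80+: 6231 × 0.948 + 6561 × 0.6 = 5907 + 3937 = 9844
Giving 1539 / 2627 / 4581 / 2082 / 9844.
Period 3:
Births: 2627 × 0.157 = 412, 4581 × 0.358 = 1640 → total 2052
20–39: 1539 × 0.958 = 1474
40–59: 2627 × 0.966 = 2538
60–79: 4581 × 0.937 = 4292
80+: 2082 × 0.948 + 9844 × 0.6 = 1974 + 5906 = 7880
Giving 2052 / 1474 / 2538 / 4292 / 7880.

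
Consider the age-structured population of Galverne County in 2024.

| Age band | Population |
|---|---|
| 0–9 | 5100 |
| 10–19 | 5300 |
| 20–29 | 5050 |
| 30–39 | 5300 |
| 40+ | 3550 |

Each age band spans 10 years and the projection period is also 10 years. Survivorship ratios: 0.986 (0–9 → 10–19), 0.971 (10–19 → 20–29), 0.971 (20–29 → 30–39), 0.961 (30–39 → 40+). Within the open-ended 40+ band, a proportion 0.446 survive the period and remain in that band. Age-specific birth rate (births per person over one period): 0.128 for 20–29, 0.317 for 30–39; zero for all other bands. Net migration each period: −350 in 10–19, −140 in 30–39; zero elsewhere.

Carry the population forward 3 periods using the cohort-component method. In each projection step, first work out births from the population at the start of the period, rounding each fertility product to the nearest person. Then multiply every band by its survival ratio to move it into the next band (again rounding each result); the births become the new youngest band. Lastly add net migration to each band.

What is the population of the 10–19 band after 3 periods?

(Bands numbered youngest = 1 to oldest = 5.)
After projecting period 1:
Births: 5050 × 0.128 = 646  |  5300 × 0.317 = 1680 → total 2326
Band 2: 5100 × 0.986 = 5029
Band 3: 5300 × 0.971 = 5146
Band 4: 5050 × 0.971 = 4904
Band 5: 5300 × 0.961 + 3550 × 0.446 = 5093 + 1583 = 6676
Net migration: Band 2 − 350 → 4679; Band 4 − 140 → 4764
→ [2326, 4679, 5146, 4764, 6676]
After projecting period 2:
Births: 5146 × 0.128 = 659  |  4764 × 0.317 = 1510 → total 2169
Band 2: 2326 × 0.986 = 2293
Band 3: 4679 × 0.971 = 4543
Band 4: 5146 × 0.971 = 4997
Band 5: 4764 × 0.961 + 6676 × 0.446 = 4578 + 2977 = 7555
Net migration: Band 2 − 350 → 1943; Band 4 − 140 → 4857
→ [2169, 1943, 4543, 4857, 7555]
After projecting period 3:
Births: 4543 × 0.128 = 582  |  4857 × 0.317 = 1540 → total 2122
Band 2: 2169 × 0.986 = 2139
Band 3: 1943 × 0.971 = 1887
Band 4: 4543 × 0.971 = 4411
Band 5: 4857 × 0.961 + 7555 × 0.446 = 4668 + 3370 = 8038
Net migration: Band 2 − 350 → 1789; Band 4 − 140 → 4271
→ [2122, 1789, 1887, 4271, 8038]

1789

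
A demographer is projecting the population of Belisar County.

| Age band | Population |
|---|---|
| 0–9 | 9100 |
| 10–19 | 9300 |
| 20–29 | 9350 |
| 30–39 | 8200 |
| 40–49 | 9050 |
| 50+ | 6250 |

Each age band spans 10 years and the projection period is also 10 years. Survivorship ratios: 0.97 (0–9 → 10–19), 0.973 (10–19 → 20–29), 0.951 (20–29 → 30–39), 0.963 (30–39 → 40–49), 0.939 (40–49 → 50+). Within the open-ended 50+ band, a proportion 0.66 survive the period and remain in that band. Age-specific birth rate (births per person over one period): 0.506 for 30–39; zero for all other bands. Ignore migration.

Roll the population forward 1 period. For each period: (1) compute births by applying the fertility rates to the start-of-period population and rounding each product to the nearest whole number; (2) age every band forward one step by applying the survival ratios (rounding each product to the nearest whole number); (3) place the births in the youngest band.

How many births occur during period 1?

(Groups numbered youngest = 1 to oldest = 6.)
After projecting period 1:
Births: 8200 × 0.506 = 4149
Group 2: 9100 × 0.97 = 8827
Group 3: 9300 × 0.973 = 9049
Group 4: 9350 × 0.951 = 8892
Group 5: 8200 × 0.963 = 7897
Group 6: 9050 × 0.939 + 6250 × 0.66 = 8498 + 4125 = 12623
End of period: [4149, 8827, 9049, 8892, 7897, 12623]

4149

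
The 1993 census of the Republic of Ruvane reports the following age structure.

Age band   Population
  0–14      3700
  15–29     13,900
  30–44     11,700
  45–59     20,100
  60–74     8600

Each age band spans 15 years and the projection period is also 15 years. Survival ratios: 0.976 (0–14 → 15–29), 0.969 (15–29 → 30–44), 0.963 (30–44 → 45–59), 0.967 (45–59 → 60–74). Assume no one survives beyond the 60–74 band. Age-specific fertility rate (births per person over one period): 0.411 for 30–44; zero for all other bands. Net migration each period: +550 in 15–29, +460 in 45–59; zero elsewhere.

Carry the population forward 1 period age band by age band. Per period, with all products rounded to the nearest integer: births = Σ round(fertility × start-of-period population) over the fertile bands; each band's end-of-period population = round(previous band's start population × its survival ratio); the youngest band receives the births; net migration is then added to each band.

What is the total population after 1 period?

53603

— Period 1 —
Births: 11700 * 0.411 = 4809
15–29: 3700 * 0.976 = 3611
30–44: 13900 * 0.969 = 13469
45–59: 11700 * 0.963 = 11267
60–74: 20100 * 0.967 = 19437
Net migration: 15–29 + 550 → 4161; 45–59 + 460 → 11727
End of period: [4809, 4161, 13469, 11727, 19437]
Total after period 1: 4809 + 4161 + 13469 + 11727 + 19437 = 53603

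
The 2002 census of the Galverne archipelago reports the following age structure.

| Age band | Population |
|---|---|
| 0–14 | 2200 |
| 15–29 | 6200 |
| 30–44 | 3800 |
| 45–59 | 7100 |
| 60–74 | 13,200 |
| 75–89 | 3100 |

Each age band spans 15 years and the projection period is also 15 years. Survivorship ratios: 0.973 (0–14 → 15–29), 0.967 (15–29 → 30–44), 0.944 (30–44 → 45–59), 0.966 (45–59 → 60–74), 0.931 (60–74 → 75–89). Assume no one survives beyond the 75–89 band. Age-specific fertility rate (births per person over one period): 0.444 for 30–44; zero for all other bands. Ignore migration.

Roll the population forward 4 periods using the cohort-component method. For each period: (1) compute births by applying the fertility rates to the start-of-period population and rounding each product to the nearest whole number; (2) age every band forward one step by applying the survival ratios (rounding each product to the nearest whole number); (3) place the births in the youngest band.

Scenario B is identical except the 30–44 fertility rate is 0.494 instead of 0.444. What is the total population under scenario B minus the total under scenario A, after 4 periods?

Let group 1 be 0–14 through group 6 = 75–89.
Period 1:
Births: 3800 × 0.444 = 1687
Group 2: 2200 × 0.973 = 2141
Group 3: 6200 × 0.967 = 5995
Group 4: 3800 × 0.944 = 3587
Group 5: 7100 × 0.966 = 6859
Group 6: 13200 × 0.931 = 12289
Giving 1687 / 2141 / 5995 / 3587 / 6859 / 12289.
Period 2:
Births: 5995 × 0.444 = 2662
Group 2: 1687 × 0.973 = 1641
Group 3: 2141 × 0.967 = 2070
Group 4: 5995 × 0.944 = 5659
Group 5: 3587 × 0.966 = 3465
Group 6: 6859 × 0.931 = 6386
Giving 2662 / 1641 / 2070 / 5659 / 3465 / 6386.
Period 3:
Births: 2070 × 0.444 = 919
Group 2: 2662 × 0.973 = 2590
Group 3: 1641 × 0.967 = 1587
Group 4: 2070 × 0.944 = 1954
Group 5: 5659 × 0.966 = 5467
Group 6: 3465 × 0.931 = 3226
Giving 919 / 2590 / 1587 / 1954 / 5467 / 3226.
Period 4:
Births: 1587 × 0.444 = 705
Group 2: 919 × 0.973 = 894
Group 3: 2590 × 0.967 = 2505
Group 4: 1587 × 0.944 = 1498
Group 5: 1954 × 0.966 = 1888
Group 6: 5467 × 0.931 = 5090
Giving 705 / 894 / 2505 / 1498 / 1888 / 5090.
Scenario A total after 4 periods: 12580
Scenario B projection —
Period 1:
Births: 3800 × 0.494 = 1877
Group 2: 2200 × 0.973 = 2141
Group 3: 6200 × 0.967 = 5995
Group 4: 3800 × 0.944 = 3587
Group 5: 7100 × 0.966 = 6859
Group 6: 13200 × 0.931 = 12289
Giving 1877 / 2141 / 5995 / 3587 / 6859 / 12289.
Period 2:
Births: 5995 × 0.494 = 2962
Group 2: 1877 × 0.973 = 1826
Group 3: 2141 × 0.967 = 2070
Group 4: 5995 × 0.944 = 5659
Group 5: 3587 × 0.966 = 3465
Group 6: 6859 × 0.931 = 6386
Giving 2962 / 1826 / 2070 / 5659 / 3465 / 6386.
Period 3:
Births: 2070 × 0.494 = 1023
Group 2: 2962 × 0.973 = 2882
Group 3: 1826 × 0.967 = 1766
Group 4: 2070 × 0.944 = 1954
Group 5: 5659 × 0.966 = 5467
Group 6: 3465 × 0.931 = 3226
Giving 1023 / 2882 / 1766 / 1954 / 5467 / 3226.
Period 4:
Births: 1766 × 0.494 = 872
Group 2: 1023 × 0.973 = 995
Group 3: 2882 × 0.967 = 2787
Group 4: 1766 × 0.944 = 1667
Group 5: 1954 × 0.966 = 1888
Group 6: 5467 × 0.931 = 5090
Giving 872 / 995 / 2787 / 1667 / 1888 / 5090.
Scenario B total after 4 periods: 13299
Difference B − A = 13299 − 12580 = 719

719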